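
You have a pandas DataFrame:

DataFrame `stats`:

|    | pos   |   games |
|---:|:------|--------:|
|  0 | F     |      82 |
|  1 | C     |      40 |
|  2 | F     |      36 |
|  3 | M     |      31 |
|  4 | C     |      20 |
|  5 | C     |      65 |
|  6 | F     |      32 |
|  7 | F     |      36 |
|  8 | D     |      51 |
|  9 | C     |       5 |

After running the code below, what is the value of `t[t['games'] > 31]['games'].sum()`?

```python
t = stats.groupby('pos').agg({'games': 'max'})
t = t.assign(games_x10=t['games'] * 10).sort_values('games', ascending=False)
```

198

group by pos, max of games:
     games
pos       
C       65
D       51
F       82
M       31
add column games_x10 = t['games'] * 10:
     games  games_x10
pos                  
C       65        650
D       51        510
F       82        820
M       31        310
sort by games descending:
     games  games_x10
pos                  
F       82        820
C       65        650
D       51        510
M       31        310
filter rows where games > 31:
     games  games_x10
pos                  
F       82        820
C       65        650
D       51        510
Finally, sum of column 'games' = 198.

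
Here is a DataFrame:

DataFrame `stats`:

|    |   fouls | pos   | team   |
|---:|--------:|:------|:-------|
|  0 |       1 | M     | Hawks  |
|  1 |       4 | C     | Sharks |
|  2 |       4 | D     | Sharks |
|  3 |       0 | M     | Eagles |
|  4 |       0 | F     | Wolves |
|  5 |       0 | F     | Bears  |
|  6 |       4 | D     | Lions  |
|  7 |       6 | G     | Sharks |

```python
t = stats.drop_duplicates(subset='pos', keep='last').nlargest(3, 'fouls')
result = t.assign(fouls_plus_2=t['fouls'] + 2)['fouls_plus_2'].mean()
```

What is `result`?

6.66666666667

drop duplicate pos (keep=last):
   fouls pos    team
1      4   C  Sharks
3      0   M  Eagles
5      0   F   Bears
6      4   D   Lions
7      6   G  Sharks
take 3 rows with largest fouls:
   fouls pos    team
7      6   G  Sharks
1      4   C  Sharks
6      4   D   Lions
add column fouls_plus_2 = t['fouls'] + 2:
   fouls pos    team  fouls_plus_2
7      6   G  Sharks             8
1      4   C  Sharks             6
6      4   D   Lions             6
Reading off the mean of column 'fouls_plus_2', we get 6.66666666667.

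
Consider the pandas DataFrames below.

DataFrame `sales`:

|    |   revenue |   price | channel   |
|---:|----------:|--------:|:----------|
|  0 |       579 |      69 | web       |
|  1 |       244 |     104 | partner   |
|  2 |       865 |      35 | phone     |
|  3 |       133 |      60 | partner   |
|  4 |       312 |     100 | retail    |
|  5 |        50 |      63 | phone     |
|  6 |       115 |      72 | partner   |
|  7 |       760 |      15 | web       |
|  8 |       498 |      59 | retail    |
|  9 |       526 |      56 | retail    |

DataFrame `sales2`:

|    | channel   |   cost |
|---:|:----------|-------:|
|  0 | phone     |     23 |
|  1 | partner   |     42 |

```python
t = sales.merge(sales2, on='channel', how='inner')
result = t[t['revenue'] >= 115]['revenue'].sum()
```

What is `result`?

merge on 'channel' (how='inner') → 5 rows:
   revenue  price  channel  cost
0      244    104  partner    42
1      865     35    phone    23
2      133     60  partner    42
3       50     63    phone    23
4      115     72  partner    42
filter rows where revenue >= 115:
   revenue  price  channel  cost
0      244    104  partner    42
1      865     35    phone    23
2      133     60  partner    42
4      115     72  partner    42

1357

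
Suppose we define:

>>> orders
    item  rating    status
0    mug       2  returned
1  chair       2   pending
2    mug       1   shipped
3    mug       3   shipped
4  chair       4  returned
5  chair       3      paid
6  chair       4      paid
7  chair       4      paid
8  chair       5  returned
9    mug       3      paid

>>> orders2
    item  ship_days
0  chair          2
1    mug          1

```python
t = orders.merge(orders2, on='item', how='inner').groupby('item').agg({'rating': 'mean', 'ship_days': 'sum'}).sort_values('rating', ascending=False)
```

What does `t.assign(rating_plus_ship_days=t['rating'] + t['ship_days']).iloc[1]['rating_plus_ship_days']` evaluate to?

6.25

merge on 'item' (how='inner') → 10 rows:
    item  rating    status  ship_days
0    mug       2  returned          1
1  chair       2   pending          2
2    mug       1   shipped          1
3    mug       3   shipped          1
4  chair       4  returned          2
5  chair       3      paid          2
6  chair       4      paid          2
7  chair       4      paid          2
8  chair       5  returned          2
9    mug       3      paid          1
group by item: mean(rating), sum(ship_days):
         rating  ship_days
item                      
chair  3.666667         12
mug    2.250000          4
sort by rating descending:
         rating  ship_days
item                      
chair  3.666667         12
mug    2.250000          4
add column rating_plus_ship_days = t['rating'] + t['ship_days']:
         rating  ship_days  rating_plus_ship_days
item                                             
chair  3.666667         12              15.666667
mug    2.250000          4               6.250000
Then the value at position 1, column 'rating_plus_ship_days': 6.25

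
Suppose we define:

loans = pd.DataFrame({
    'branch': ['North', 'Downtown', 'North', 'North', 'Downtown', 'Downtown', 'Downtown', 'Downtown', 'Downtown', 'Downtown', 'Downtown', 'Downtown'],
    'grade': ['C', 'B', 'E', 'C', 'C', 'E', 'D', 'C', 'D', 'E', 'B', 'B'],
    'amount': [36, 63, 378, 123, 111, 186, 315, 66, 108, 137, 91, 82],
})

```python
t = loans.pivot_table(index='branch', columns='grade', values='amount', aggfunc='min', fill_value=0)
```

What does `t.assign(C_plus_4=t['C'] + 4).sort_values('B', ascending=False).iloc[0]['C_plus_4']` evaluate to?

pivot: rows=branch, cols=grade, min(amount):
grade      B   C    D    E
branch                    
Downtown  63  66  108  137
North      0  36    0  378
add column C_plus_4 = t['C'] + 4:
grade      B   C    D    E  C_plus_4
branch                              
Downtown  63  66  108  137        70
North      0  36    0  378        40
sort by B descending:
grade      B   C    D    E  C_plus_4
branch                              
Downtown  63  66  108  137        70
North      0  36    0  378        40
So iloc[0]['C_plus_4'] = 70.

70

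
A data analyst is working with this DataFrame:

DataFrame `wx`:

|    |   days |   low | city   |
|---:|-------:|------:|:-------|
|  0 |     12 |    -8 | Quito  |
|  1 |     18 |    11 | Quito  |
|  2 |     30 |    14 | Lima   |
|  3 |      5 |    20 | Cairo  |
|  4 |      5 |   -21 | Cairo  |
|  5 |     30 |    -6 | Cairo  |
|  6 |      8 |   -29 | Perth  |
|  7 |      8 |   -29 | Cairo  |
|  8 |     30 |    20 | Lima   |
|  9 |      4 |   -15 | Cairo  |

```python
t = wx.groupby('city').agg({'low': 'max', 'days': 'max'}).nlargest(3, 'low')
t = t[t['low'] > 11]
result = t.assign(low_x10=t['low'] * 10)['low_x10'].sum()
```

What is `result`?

group by city: max(low), max(days):
       low  days
city            
Cairo   20    30
Lima    20    30
Perth  -29     8
Quito   11    18
take 3 rows with largest low:
       low  days
city            
Cairo   20    30
Lima    20    30
Quito   11    18
filter rows where low > 11:
       low  days
city            
Cairo   20    30
Lima    20    30
add column low_x10 = t['low'] * 10:
       low  days  low_x10
city                     
Cairo   20    30      200
Lima    20    30      200
Finally, sum of column 'low_x10' = 400.

400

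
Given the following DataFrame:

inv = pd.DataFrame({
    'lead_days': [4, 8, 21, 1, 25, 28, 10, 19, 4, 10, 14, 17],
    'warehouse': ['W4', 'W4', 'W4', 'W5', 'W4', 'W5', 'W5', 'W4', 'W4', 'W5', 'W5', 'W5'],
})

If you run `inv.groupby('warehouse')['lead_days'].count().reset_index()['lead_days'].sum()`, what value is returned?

group by warehouse, count of lead_days:
warehouse
W4    6
W5    6
Name: lead_days, dtype: int64
reset_index():
  warehouse  lead_days
0        W4          6
1        W5          6

12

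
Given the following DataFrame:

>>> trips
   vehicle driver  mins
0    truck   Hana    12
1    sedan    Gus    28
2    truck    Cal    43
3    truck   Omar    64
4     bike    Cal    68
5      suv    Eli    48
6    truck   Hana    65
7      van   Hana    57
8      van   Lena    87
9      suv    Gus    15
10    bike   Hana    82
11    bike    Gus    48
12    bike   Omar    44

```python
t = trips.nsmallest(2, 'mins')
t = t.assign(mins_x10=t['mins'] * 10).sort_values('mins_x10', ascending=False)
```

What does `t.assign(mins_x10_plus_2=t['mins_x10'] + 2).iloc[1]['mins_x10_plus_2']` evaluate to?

122

take 2 rows with smallest mins:
  vehicle driver  mins
0   truck   Hana    12
9     suv    Gus    15
add column mins_x10 = t['mins'] * 10:
  vehicle driver  mins  mins_x10
0   truck   Hana    12       120
9     suv    Gus    15       150
sort by mins_x10 descending:
  vehicle driver  mins  mins_x10
9     suv    Gus    15       150
0   truck   Hana    12       120
add column mins_x10_plus_2 = t['mins_x10'] + 2:
  vehicle driver  mins  mins_x10  mins_x10_plus_2
9     suv    Gus    15       150              152
0   truck   Hana    12       120              122
So iloc[1]['mins_x10_plus_2'] = 122.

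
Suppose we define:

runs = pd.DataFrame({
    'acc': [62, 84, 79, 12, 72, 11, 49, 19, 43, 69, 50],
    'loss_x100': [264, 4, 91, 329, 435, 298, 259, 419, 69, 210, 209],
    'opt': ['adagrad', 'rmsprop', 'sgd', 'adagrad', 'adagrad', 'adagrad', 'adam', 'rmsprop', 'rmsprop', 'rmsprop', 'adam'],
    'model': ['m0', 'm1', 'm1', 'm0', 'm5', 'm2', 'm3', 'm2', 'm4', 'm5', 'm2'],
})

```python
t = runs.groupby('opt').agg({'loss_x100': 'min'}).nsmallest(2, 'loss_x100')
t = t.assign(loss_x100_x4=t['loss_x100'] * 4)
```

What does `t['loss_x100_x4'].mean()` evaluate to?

190.0

group by opt, min of loss_x100:
         loss_x100
opt               
adagrad        264
adam           209
rmsprop          4
sgd             91
take 2 rows with smallest loss_x100:
         loss_x100
opt               
rmsprop          4
sgd             91
add column loss_x100_x4 = t['loss_x100'] * 4:
         loss_x100  loss_x100_x4
opt                             
rmsprop          4            16
sgd             91           364
Taking the mean of column 'loss_x100_x4' gives 190.0.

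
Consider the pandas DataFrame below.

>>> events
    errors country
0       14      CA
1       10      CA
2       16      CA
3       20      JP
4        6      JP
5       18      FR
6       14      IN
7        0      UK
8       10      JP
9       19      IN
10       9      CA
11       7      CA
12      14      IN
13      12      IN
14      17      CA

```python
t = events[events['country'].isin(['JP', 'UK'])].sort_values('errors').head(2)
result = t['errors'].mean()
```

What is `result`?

filter rows where country in ['JP', 'UK']:
   errors country
3      20      JP
4       6      JP
7       0      UK
8      10      JP
sort by errors:
   errors country
7       0      UK
4       6      JP
8      10      JP
3      20      JP
take first 2 rows:
   errors country
7       0      UK
4       6      JP

3.0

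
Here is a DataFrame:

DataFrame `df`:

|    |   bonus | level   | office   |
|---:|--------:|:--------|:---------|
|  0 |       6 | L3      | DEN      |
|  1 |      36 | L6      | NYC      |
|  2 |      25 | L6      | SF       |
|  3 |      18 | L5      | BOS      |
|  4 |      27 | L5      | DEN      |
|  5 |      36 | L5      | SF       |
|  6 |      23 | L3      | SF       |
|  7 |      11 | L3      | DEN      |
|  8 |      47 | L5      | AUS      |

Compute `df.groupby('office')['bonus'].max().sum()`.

164

group by office, max of bonus:
office
AUS    47
BOS    18
DEN    27
NYC    36
SF     36
Name: bonus, dtype: int64
So sum() = 164.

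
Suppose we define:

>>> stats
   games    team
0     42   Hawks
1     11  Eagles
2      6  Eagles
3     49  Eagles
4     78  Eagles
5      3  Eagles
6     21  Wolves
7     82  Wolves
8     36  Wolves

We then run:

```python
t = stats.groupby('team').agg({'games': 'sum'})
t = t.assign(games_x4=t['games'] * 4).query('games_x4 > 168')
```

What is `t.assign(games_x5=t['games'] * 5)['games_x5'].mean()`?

group by team, sum of games:
        games
team         
Eagles    147
Hawks      42
Wolves    139
add column games_x4 = t['games'] * 4:
        games  games_x4
team                   
Eagles    147       588
Hawks      42       168
Wolves    139       556
filter rows where games_x4 > 168:
        games  games_x4
team                   
Eagles    147       588
Wolves    139       556
add column games_x5 = t['games'] * 5:
        games  games_x4  games_x5
team                             
Eagles    147       588       735
Wolves    139       556       695
mean of column 'games_x5' → 715.0

715.0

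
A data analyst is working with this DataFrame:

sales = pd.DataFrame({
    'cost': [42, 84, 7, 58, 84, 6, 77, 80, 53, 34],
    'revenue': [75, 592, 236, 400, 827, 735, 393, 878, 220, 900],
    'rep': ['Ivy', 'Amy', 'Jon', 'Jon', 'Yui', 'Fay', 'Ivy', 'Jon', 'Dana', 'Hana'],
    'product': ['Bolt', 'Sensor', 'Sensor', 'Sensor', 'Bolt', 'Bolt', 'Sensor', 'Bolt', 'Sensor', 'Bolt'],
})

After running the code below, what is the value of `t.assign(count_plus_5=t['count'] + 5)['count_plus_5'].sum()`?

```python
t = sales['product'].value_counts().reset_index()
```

value_counts of product:
product
Bolt      5
Sensor    5
Name: count, dtype: int64
reset_index():
  product  count
0    Bolt      5
1  Sensor      5
add column count_plus_5 = t['count'] + 5:
  product  count  count_plus_5
0    Bolt      5            10
1  Sensor      5            10
Finally, sum of column 'count_plus_5' = 20.

20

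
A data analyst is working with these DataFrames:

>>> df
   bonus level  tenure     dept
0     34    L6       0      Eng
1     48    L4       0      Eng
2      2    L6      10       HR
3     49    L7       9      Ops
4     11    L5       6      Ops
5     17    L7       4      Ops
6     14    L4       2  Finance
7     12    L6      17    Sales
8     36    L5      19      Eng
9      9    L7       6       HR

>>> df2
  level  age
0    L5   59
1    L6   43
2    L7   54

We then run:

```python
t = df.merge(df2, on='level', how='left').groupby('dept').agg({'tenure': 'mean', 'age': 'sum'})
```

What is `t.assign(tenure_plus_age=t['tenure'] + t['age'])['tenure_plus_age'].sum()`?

448.666666667

merge on 'level' (how='left') → 10 rows:
   bonus level  tenure     dept   age
0     34    L6       0      Eng  43.0
1     48    L4       0      Eng   NaN
2      2    L6      10       HR  43.0
3     49    L7       9      Ops  54.0
4     11    L5       6      Ops  59.0
5     17    L7       4      Ops  54.0
6     14    L4       2  Finance   NaN
7     12    L6      17    Sales  43.0
8     36    L5      19      Eng  59.0
9      9    L7       6       HR  54.0
group by dept: mean(tenure), sum(age):
            tenure    age
dept                     
Eng       6.333333  102.0
Finance   2.000000    0.0
HR        8.000000   97.0
Ops       6.333333  167.0
Sales    17.000000   43.0
add column tenure_plus_age = t['tenure'] + t['age']:
            tenure    age  tenure_plus_age
dept                                      
Eng       6.333333  102.0       108.333333
Finance   2.000000    0.0         2.000000
HR        8.000000   97.0       105.000000
Ops       6.333333  167.0       173.333333
Sales    17.000000   43.0        60.000000
The sum of column 'tenure_plus_age' is 448.666666667.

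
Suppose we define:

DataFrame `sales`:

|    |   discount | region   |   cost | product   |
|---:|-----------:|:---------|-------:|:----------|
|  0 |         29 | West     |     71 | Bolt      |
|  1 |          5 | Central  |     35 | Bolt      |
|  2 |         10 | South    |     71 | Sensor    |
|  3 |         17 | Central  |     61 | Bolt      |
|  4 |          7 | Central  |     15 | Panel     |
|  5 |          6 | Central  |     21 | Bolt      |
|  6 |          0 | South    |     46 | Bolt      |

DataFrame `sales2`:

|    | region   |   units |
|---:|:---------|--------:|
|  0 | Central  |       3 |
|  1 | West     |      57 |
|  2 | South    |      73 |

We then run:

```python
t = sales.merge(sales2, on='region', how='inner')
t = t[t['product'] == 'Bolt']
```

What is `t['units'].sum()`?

139

merge on 'region' (how='inner') → 7 rows:
   discount   region  cost product  units
0        29     West    71    Bolt     57
1         5  Central    35    Bolt      3
2        10    South    71  Sensor     73
3        17  Central    61    Bolt      3
4         7  Central    15   Panel      3
5         6  Central    21    Bolt      3
6         0    South    46    Bolt     73
filter rows where product == 'Bolt':
   discount   region  cost product  units
0        29     West    71    Bolt     57
1         5  Central    35    Bolt      3
3        17  Central    61    Bolt      3
5         6  Central    21    Bolt      3
6         0    South    46    Bolt     73
Reading off the sum of column 'units', we get 139.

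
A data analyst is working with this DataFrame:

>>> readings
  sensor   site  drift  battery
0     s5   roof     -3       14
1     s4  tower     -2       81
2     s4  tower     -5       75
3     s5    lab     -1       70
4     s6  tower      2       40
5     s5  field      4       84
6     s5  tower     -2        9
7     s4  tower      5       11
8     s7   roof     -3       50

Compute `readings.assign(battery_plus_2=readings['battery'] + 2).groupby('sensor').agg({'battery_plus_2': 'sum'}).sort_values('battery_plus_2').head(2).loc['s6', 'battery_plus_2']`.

add column battery_plus_2 = readings['battery'] + 2:
  sensor   site  drift  battery  battery_plus_2
0     s5   roof     -3       14              16
1     s4  tower     -2       81              83
2     s4  tower     -5       75              77
3     s5    lab     -1       70              72
4     s6  tower      2       40              42
5     s5  field      4       84              86
6     s5  tower     -2        9              11
7     s4  tower      5       11              13
8     s7   roof     -3       50              52
group by sensor, sum of battery_plus_2:
        battery_plus_2
sensor                
s4                 173
s5                 185
s6                  42
s7                  52
sort by battery_plus_2:
        battery_plus_2
sensor                
s6                  42
s7                  52
s4                 173
s5                 185
take first 2 rows:
        battery_plus_2
sensor                
s6                  42
s7                  52
value at row 's6', column 'battery_plus_2' → 42

42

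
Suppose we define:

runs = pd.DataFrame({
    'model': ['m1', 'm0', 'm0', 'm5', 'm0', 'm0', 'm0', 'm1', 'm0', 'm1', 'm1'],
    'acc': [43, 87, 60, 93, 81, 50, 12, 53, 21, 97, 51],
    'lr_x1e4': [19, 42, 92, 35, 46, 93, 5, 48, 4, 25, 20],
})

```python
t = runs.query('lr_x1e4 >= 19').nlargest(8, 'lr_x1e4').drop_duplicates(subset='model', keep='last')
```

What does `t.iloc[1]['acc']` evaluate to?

93

filter rows where lr_x1e4 >= 19:
   model  acc  lr_x1e4
0     m1   43       19
1     m0   87       42
2     m0   60       92
3     m5   93       35
4     m0   81       46
5     m0   50       93
7     m1   53       48
9     m1   97       25
10    m1   51       20
take 8 rows with largest lr_x1e4:
   model  acc  lr_x1e4
5     m0   50       93
2     m0   60       92
7     m1   53       48
4     m0   81       46
1     m0   87       42
3     m5   93       35
9     m1   97       25
10    m1   51       20
drop duplicate model (keep=last):
   model  acc  lr_x1e4
1     m0   87       42
3     m5   93       35
10    m1   51       20
Reading off the value at position 1, column 'acc', we get 93.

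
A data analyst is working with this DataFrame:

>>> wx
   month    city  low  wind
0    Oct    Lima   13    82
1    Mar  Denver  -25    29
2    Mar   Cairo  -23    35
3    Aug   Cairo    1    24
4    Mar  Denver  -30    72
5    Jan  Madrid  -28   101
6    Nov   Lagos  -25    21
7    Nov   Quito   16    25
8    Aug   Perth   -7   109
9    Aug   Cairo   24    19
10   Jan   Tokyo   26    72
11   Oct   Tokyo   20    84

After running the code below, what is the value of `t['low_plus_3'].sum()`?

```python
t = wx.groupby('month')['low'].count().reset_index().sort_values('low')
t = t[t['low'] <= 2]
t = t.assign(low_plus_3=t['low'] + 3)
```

group by month, count of low:
month
Aug    3
Jan    2
Mar    3
Nov    2
Oct    2
Name: low, dtype: int64
reset_index():
  month  low
0   Aug    3
1   Jan    2
2   Mar    3
3   Nov    2
4   Oct    2
sort by low:
  month  low
1   Jan    2
3   Nov    2
4   Oct    2
0   Aug    3
2   Mar    3
filter rows where low <= 2:
  month  low
1   Jan    2
3   Nov    2
4   Oct    2
add column low_plus_3 = t['low'] + 3:
  month  low  low_plus_3
1   Jan    2           5
3   Nov    2           5
4   Oct    2           5

15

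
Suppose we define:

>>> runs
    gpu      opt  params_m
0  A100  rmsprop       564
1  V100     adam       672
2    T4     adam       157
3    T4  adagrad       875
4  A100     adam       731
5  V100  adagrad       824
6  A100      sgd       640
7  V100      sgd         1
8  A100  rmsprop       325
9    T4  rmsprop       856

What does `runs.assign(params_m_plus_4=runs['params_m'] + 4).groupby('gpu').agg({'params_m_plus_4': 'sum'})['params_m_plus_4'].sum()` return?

5685

add column params_m_plus_4 = runs['params_m'] + 4:
    gpu      opt  params_m  params_m_plus_4
0  A100  rmsprop       564              568
1  V100     adam       672              676
2    T4     adam       157              161
3    T4  adagrad       875              879
4  A100     adam       731              735
5  V100  adagrad       824              828
6  A100      sgd       640              644
7  V100      sgd         1                5
8  A100  rmsprop       325              329
9    T4  rmsprop       856              860
group by gpu, sum of params_m_plus_4:
      params_m_plus_4
gpu                  
A100             2276
T4               1900
V100             1509
Taking the sum of column 'params_m_plus_4' gives 5685.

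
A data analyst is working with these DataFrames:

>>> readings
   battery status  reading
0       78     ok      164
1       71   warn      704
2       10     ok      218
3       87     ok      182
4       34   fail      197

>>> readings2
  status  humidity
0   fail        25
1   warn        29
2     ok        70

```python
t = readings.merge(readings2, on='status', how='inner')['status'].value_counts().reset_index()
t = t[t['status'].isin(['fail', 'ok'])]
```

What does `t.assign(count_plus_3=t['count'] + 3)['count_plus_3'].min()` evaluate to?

4

merge on 'status' (how='inner') → 5 rows:
   battery status  reading  humidity
0       78     ok      164        70
1       71   warn      704        29
2       10     ok      218        70
3       87     ok      182        70
4       34   fail      197        25
value_counts of status:
status
ok      3
warn    1
fail    1
Name: count, dtype: int64
reset_index():
  status  count
0     ok      3
1   warn      1
2   fail      1
filter rows where status in ['fail', 'ok']:
  status  count
0     ok      3
2   fail      1
add column count_plus_3 = t['count'] + 3:
  status  count  count_plus_3
0     ok      3             6
2   fail      1             4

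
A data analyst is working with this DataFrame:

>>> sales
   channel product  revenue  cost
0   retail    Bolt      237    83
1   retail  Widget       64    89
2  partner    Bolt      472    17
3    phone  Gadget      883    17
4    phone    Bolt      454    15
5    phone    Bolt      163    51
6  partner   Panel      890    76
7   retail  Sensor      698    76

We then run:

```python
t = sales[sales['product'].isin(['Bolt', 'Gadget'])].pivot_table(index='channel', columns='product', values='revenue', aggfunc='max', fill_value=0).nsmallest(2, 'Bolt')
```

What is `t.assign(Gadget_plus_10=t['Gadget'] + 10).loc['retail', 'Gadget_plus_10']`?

10

filter rows where product in ['Bolt', 'Gadget']:
   channel product  revenue  cost
0   retail    Bolt      237    83
2  partner    Bolt      472    17
3    phone  Gadget      883    17
4    phone    Bolt      454    15
5    phone    Bolt      163    51
pivot: rows=channel, cols=product, max(revenue):
product  Bolt  Gadget
channel              
partner   472       0
phone     454     883
retail    237       0
take 2 rows with smallest Bolt:
product  Bolt  Gadget
channel              
retail    237       0
phone     454     883
add column Gadget_plus_10 = t['Gadget'] + 10:
product  Bolt  Gadget  Gadget_plus_10
channel                              
retail    237       0              10
phone     454     883             893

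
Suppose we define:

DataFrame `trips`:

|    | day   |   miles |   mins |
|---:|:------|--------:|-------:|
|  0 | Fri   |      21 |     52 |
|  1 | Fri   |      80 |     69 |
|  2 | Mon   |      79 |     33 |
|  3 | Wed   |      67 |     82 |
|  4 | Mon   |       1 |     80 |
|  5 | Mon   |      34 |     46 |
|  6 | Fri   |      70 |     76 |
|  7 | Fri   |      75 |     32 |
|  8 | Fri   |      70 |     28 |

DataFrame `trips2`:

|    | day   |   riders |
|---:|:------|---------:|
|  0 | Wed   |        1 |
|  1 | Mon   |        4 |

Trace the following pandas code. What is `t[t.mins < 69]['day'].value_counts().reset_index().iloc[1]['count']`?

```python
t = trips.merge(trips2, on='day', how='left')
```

merge on 'day' (how='left') → 9 rows:
   day  miles  mins  riders
0  Fri     21    52     NaN
1  Fri     80    69     NaN
2  Mon     79    33     4.0
3  Wed     67    82     1.0
4  Mon      1    80     4.0
5  Mon     34    46     4.0
6  Fri     70    76     NaN
7  Fri     75    32     NaN
8  Fri     70    28     NaN
filter rows where mins < 69:
   day  miles  mins  riders
0  Fri     21    52     NaN
2  Mon     79    33     4.0
5  Mon     34    46     4.0
7  Fri     75    32     NaN
8  Fri     70    28     NaN
value_counts of day:
day
Fri    3
Mon    2
Name: count, dtype: int64
reset_index():
   day  count
0  Fri      3
1  Mon      2
The value at position 1, column 'count' is 2.

2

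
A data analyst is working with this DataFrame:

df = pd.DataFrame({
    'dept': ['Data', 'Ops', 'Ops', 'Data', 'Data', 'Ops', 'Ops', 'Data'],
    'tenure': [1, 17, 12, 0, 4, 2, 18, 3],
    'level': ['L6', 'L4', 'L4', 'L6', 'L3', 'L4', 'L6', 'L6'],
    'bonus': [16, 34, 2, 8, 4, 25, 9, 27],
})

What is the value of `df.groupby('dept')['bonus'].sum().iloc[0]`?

55

group by dept, sum of bonus:
dept
Data    55
Ops     70
Name: bonus, dtype: int64
So iloc[0] = 55.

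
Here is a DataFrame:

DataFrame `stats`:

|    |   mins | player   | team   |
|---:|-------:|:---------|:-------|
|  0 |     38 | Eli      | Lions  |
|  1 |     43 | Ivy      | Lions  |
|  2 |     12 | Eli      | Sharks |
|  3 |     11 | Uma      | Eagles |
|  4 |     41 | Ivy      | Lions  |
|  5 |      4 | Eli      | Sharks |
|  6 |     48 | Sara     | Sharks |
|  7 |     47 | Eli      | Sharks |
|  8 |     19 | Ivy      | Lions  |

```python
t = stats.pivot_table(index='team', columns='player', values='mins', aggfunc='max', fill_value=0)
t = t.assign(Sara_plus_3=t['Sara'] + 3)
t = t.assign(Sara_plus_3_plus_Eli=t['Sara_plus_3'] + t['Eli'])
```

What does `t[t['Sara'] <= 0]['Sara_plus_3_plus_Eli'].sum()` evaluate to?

44

pivot: rows=team, cols=player, max(mins):
player  Eli  Ivy  Sara  Uma
team                       
Eagles    0    0     0   11
Lions    38   43     0    0
Sharks   47    0    48    0
add column Sara_plus_3 = t['Sara'] + 3:
player  Eli  Ivy  Sara  Uma  Sara_plus_3
team                                    
Eagles    0    0     0   11            3
Lions    38   43     0    0            3
Sharks   47    0    48    0           51
add column Sara_plus_3_plus_Eli = t['Sara_plus_3'] + t['Eli']:
player  Eli  Ivy  Sara  Uma  Sara_plus_3  Sara_plus_3_plus_Eli
team                                                          
Eagles    0    0     0   11            3                     3
Lions    38   43     0    0            3                    41
Sharks   47    0    48    0           51                    98
filter rows where Sara <= 0:
player  Eli  Ivy  Sara  Uma  Sara_plus_3  Sara_plus_3_plus_Eli
team                                                          
Eagles    0    0     0   11            3                     3
Lions    38   43     0    0            3                    41
Taking the sum of column 'Sara_plus_3_plus_Eli' gives 44.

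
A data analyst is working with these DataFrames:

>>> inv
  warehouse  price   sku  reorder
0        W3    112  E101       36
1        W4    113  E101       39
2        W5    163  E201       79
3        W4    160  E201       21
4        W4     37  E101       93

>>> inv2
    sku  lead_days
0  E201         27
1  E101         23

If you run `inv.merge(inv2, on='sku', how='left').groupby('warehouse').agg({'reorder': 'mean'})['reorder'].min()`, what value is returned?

merge on 'sku' (how='left') → 5 rows:
  warehouse  price   sku  reorder  lead_days
0        W3    112  E101       36         23
1        W4    113  E101       39         23
2        W5    163  E201       79         27
3        W4    160  E201       21         27
4        W4     37  E101       93         23
group by warehouse, mean of reorder:
           reorder
warehouse         
W3            36.0
W4            51.0
W5            79.0
Hence 36.0.

36.0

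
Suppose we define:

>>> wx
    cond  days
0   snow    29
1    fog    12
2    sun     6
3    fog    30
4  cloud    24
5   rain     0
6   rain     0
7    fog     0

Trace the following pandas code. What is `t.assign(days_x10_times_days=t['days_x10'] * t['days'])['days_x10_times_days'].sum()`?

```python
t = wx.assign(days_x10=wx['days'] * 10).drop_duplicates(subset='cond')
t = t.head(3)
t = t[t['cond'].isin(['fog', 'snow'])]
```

add column days_x10 = wx['days'] * 10:
    cond  days  days_x10
0   snow    29       290
1    fog    12       120
2    sun     6        60
3    fog    30       300
4  cloud    24       240
5   rain     0         0
6   rain     0         0
7    fog     0         0
drop duplicate cond (keep=first):
    cond  days  days_x10
0   snow    29       290
1    fog    12       120
2    sun     6        60
4  cloud    24       240
5   rain     0         0
take first 3 rows:
   cond  days  days_x10
0  snow    29       290
1   fog    12       120
2   sun     6        60
filter rows where cond in ['fog', 'snow']:
   cond  days  days_x10
0  snow    29       290
1   fog    12       120
add column days_x10_times_days = t['days_x10'] * t['days']:
   cond  days  days_x10  days_x10_times_days
0  snow    29       290                 8410
1   fog    12       120                 1440

9850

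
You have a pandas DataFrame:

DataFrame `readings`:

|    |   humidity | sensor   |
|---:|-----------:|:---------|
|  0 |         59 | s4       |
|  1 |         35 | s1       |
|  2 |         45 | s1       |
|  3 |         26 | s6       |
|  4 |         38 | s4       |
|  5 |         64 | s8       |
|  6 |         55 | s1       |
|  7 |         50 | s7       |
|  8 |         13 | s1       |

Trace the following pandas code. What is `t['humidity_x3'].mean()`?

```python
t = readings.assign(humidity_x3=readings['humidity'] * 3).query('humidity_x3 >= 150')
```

add column humidity_x3 = readings['humidity'] * 3:
   humidity sensor  humidity_x3
0        59     s4          177
1        35     s1          105
2        45     s1          135
3        26     s6           78
4        38     s4          114
5        64     s8          192
6        55     s1          165
7        50     s7          150
8        13     s1           39
filter rows where humidity_x3 >= 150:
   humidity sensor  humidity_x3
0        59     s4          177
5        64     s8          192
6        55     s1          165
7        50     s7          150
Finally, mean of column 'humidity_x3' = 171.0.

171.0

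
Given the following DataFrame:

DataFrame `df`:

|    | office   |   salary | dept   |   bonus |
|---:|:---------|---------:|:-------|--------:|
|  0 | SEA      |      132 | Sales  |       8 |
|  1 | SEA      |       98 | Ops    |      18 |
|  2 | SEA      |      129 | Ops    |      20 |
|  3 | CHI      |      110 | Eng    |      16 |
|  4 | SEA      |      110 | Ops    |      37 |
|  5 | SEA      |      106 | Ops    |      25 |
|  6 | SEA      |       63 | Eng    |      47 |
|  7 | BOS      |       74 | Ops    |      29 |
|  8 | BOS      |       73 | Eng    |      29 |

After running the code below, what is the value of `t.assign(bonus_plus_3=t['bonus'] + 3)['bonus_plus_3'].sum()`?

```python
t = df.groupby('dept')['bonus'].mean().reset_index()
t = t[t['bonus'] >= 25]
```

62.4666666667

group by dept, mean of bonus:
dept
Eng      30.666667
Ops      25.800000
Sales     8.000000
Name: bonus, dtype: float64
reset_index():
    dept      bonus
0    Eng  30.666667
1    Ops  25.800000
2  Sales   8.000000
filter rows where bonus >= 25:
  dept      bonus
0  Eng  30.666667
1  Ops  25.800000
add column bonus_plus_3 = t['bonus'] + 3:
  dept      bonus  bonus_plus_3
0  Eng  30.666667     33.666667
1  Ops  25.800000     28.800000
The sum of column 'bonus_plus_3' is 62.4666666667.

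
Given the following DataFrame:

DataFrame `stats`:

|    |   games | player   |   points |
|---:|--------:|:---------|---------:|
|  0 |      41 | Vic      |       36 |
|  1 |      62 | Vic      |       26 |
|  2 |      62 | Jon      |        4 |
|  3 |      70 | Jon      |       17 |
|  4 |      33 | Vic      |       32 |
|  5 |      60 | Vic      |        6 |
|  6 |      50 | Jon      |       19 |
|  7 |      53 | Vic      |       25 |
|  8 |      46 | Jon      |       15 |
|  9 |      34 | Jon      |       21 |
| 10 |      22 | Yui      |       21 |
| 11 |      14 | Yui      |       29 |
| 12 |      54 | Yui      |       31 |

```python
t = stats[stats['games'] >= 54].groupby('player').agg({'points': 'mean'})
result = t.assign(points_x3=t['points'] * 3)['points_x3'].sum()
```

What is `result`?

172.5

filter rows where games >= 54:
    games player  points
1      62    Vic      26
2      62    Jon       4
3      70    Jon      17
5      60    Vic       6
12     54    Yui      31
group by player, mean of points:
        points
player        
Jon       10.5
Vic       16.0
Yui       31.0
add column points_x3 = t['points'] * 3:
        points  points_x3
player                   
Jon       10.5       31.5
Vic       16.0       48.0
Yui       31.0       93.0
So sum() = 172.5.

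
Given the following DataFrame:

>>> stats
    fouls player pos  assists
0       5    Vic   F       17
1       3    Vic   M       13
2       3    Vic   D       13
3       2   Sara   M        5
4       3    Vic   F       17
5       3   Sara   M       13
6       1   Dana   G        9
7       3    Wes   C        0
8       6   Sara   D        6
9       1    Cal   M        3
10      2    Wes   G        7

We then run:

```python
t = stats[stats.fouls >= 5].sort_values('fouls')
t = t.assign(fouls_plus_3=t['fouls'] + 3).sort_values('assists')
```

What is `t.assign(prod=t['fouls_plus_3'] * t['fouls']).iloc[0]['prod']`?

filter rows where fouls >= 5:
   fouls player pos  assists
0      5    Vic   F       17
8      6   Sara   D        6
sort by fouls:
   fouls player pos  assists
0      5    Vic   F       17
8      6   Sara   D        6
add column fouls_plus_3 = t['fouls'] + 3:
   fouls player pos  assists  fouls_plus_3
0      5    Vic   F       17             8
8      6   Sara   D        6             9
sort by assists:
   fouls player pos  assists  fouls_plus_3
8      6   Sara   D        6             9
0      5    Vic   F       17             8
add column prod = t['fouls_plus_3'] * t['fouls']:
   fouls player pos  assists  fouls_plus_3  prod
8      6   Sara   D        6             9    54
0      5    Vic   F       17             8    40
Reading off the value at position 0, column 'prod', we get 54.

54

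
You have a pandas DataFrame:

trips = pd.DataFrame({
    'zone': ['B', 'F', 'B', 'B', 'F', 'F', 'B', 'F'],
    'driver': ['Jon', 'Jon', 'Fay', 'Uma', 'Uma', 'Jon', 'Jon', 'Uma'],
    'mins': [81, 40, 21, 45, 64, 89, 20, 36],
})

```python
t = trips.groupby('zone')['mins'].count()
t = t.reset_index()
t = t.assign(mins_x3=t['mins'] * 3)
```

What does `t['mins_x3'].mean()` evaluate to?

group by zone, count of mins:
zone
B    4
F    4
Name: mins, dtype: int64
reset_index():
  zone  mins
0    B     4
1    F     4
add column mins_x3 = t['mins'] * 3:
  zone  mins  mins_x3
0    B     4       12
1    F     4       12
So mean() = 12.0.

12.0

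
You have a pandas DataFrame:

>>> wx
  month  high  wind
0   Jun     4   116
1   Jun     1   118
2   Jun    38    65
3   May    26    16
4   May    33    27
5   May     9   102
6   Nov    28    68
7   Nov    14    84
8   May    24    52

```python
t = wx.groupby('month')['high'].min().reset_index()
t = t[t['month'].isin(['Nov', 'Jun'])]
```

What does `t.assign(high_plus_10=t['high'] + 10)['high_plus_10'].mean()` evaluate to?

group by month, min of high:
month
Jun     1
May     9
Nov    14
Name: high, dtype: int64
reset_index():
  month  high
0   Jun     1
1   May     9
2   Nov    14
filter rows where month in ['Nov', 'Jun']:
  month  high
0   Jun     1
2   Nov    14
add column high_plus_10 = t['high'] + 10:
  month  high  high_plus_10
0   Jun     1            11
2   Nov    14            24
Then the mean of column 'high_plus_10': 17.5

17.5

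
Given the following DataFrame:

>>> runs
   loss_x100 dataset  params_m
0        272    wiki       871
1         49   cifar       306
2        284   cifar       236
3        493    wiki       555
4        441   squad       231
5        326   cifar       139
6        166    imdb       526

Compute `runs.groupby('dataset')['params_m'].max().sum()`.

group by dataset, max of params_m:
dataset
cifar    306
imdb     526
squad    231
wiki     871
Name: params_m, dtype: int64

1934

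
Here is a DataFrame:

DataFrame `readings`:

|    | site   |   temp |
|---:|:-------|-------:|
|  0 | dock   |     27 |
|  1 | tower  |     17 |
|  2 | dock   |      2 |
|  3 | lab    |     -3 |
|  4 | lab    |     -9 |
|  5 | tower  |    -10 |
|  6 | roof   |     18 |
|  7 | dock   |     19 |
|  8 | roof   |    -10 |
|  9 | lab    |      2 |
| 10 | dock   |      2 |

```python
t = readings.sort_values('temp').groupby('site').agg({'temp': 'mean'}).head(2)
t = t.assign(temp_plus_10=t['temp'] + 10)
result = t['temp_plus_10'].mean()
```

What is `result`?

sort by temp:
     site  temp
5   tower   -10
8    roof   -10
4     lab    -9
3     lab    -3
2    dock     2
9     lab     2
10   dock     2
1   tower    17
6    roof    18
7    dock    19
0    dock    27
group by site, mean of temp:
            temp
site            
dock   12.500000
lab    -3.333333
roof    4.000000
tower   3.500000
take first 2 rows:
           temp
site           
dock  12.500000
lab   -3.333333
add column temp_plus_10 = t['temp'] + 10:
           temp  temp_plus_10
site                         
dock  12.500000     22.500000
lab   -3.333333      6.666667

14.5833333333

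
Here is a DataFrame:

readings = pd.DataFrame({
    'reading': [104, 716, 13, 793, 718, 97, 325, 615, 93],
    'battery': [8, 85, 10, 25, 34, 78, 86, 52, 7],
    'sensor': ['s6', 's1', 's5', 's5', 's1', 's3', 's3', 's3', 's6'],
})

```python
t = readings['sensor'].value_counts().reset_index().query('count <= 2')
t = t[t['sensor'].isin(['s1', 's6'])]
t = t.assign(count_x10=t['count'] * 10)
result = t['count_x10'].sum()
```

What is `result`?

value_counts of sensor:
sensor
s3    3
s6    2
s1    2
s5    2
Name: count, dtype: int64
reset_index():
  sensor  count
0     s3      3
1     s6      2
2     s1      2
3     s5      2
filter rows where count <= 2:
  sensor  count
1     s6      2
2     s1      2
3     s5      2
filter rows where sensor in ['s1', 's6']:
  sensor  count
1     s6      2
2     s1      2
add column count_x10 = t['count'] * 10:
  sensor  count  count_x10
1     s6      2         20
2     s1      2         20
The sum of column 'count_x10' is 40.

40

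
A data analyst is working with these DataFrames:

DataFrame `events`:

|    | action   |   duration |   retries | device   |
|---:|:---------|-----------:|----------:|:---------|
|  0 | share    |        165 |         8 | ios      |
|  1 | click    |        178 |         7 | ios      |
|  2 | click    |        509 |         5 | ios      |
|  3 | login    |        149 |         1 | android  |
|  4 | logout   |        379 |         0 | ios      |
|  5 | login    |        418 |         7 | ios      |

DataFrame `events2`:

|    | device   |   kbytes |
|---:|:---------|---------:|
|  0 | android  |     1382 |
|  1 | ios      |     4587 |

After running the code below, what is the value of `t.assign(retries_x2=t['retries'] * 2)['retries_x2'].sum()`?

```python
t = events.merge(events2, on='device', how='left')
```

merge on 'device' (how='left') → 6 rows:
   action  duration  retries   device  kbytes
0   share       165        8      ios    4587
1   click       178        7      ios    4587
2   click       509        5      ios    4587
3   login       149        1  android    1382
4  logout       379        0      ios    4587
5   login       418        7      ios    4587
add column retries_x2 = t['retries'] * 2:
   action  duration  retries   device  kbytes  retries_x2
0   share       165        8      ios    4587          16
1   click       178        7      ios    4587          14
2   click       509        5      ios    4587          10
3   login       149        1  android    1382           2
4  logout       379        0      ios    4587           0
5   login       418        7      ios    4587          14
Finally, sum of column 'retries_x2' = 56.

56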